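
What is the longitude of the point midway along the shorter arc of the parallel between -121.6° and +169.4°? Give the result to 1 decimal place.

-156.1°

Signed shortest Δλ from -121.6° to +169.4° is -69.0°.
Midpoint longitude = -121.6° + (-69.0°)/2 = -121.6° − 34.5° = -156.1°.
(The naïve average (-121.6 + +169.4)/2 = 23.9° is on the wrong side of the globe.)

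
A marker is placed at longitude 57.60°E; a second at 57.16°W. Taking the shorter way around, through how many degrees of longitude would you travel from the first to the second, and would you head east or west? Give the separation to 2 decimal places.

Raw difference: -57.16 − 57.60 = -114.76°.
Normalise into (−180°, 180°]: -114.76° stays -114.76°.
Negative ⇒ the second point lies to the west; separation 114.76°.

114.76° west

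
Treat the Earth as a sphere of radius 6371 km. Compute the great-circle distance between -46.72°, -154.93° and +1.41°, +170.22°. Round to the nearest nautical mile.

Δλ = 170.22 − -154.93 = 325.15°; wrapped into (−180°, 180°]: -34.85°.
Δφ = 1.41 − -46.72 = 48.13°.
a = sin²(Δφ/2) + cos φ₁ · cos φ₂ · sin²(Δλ/2) = 0.227738.
c = 2·atan2(√a, √(1−a)) = 0.99497 rad → d = 6371·c ≈ 6338.98 km ≈ 3422.78 nmi.

3423 nmi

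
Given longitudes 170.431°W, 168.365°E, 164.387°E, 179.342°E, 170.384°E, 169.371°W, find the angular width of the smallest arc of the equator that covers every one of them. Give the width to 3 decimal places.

Sort the longitudes: -170.431°, -169.371°, +164.387°, +168.365°, +170.384°, +179.342°.
Eastward gaps between consecutive values (wrapping around): 1.060°, 333.758°, 3.978°, 2.019°, 8.958°, 10.227°.
Largest gap = 333.758° ⇒ minimal covering band is its complement: 360° − 333.758° = 26.242°.
Band runs from +164.387° eastward to -169.371°, crossing the antimeridian.

26.242°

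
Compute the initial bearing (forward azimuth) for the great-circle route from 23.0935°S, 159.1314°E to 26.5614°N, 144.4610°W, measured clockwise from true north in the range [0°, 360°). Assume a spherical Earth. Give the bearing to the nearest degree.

51°

Δλ = -144.4610 − 159.1314 = -303.5924°; wrapped into (−180°, 180°]: 56.4076°.
θ = atan2( sin Δλ · cos φ₂ , cos φ₁ · sin φ₂ − sin φ₁ · cos φ₂ · cos Δλ )
  = atan2(0.74508, 0.60543) = 50.903° → normalised to [0°, 360°): 50.903°.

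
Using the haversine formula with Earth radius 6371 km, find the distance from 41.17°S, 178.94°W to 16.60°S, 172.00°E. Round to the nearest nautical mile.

Δλ = 172.00 − -178.94 = 350.94°; wrapped into (−180°, 180°]: -9.06°.
Δφ = -16.60 − -41.17 = 24.57°.
a = sin²(Δφ/2) + cos φ₁ · cos φ₂ · sin²(Δλ/2) = 0.049773.
c = 2·atan2(√a, √(1−a)) = 0.44998 rad → d = 6371·c ≈ 2866.85 km ≈ 1547.98 nmi.

1548 nmi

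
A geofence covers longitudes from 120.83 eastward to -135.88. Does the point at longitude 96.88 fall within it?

Band width going east from +120.83° to -135.88°: ((-135.88 − 120.83) mod 360) = 103.29°.
Offset of +96.88° east of the west edge: ((96.88 − 120.83) mod 360) = 336.05°.
336.05° > 103.29° ⇒ outside.

No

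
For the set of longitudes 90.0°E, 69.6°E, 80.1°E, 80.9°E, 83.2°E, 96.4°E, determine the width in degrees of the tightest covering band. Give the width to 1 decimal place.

26.8°

Sort the longitudes: +69.6°, +80.1°, +80.9°, +83.2°, +90.0°, +96.4°.
Eastward gaps between consecutive values (wrapping around): 10.5°, 0.8°, 2.3°, 6.8°, 6.4°, 333.2°.
Largest gap = 333.2° ⇒ minimal covering band is its complement: 360° − 333.2° = 26.8°.
Band runs from +69.6° eastward to +96.4°.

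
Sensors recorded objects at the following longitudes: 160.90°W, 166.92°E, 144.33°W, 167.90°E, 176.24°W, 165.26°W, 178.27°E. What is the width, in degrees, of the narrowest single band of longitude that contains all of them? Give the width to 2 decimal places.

48.75°

Sort the longitudes: -176.24°, -165.26°, -160.90°, -144.33°, +166.92°, +167.90°, +178.27°.
Eastward gaps between consecutive values (wrapping around): 10.98°, 4.36°, 16.57°, 311.25°, 0.98°, 10.37°, 5.49°.
Largest gap = 311.25° ⇒ minimal covering band is its complement: 360° − 311.25° = 48.75°.
Band runs from +166.92° eastward to -144.33°, crossing the antimeridian.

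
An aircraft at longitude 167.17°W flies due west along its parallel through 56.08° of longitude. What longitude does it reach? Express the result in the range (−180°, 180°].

136.75°E

Start at -167.17°; shift −56.08° → -223.25°.
-223.25° lies outside (−180°, 180°]; add 360° → +136.75°.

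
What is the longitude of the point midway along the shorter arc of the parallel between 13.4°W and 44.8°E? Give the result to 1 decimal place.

15.7°E

Signed shortest Δλ from -13.4° to +44.8° is +58.2°.
Midpoint longitude = -13.4° + (+58.2°)/2 = -13.4° + 29.1° = +15.7°.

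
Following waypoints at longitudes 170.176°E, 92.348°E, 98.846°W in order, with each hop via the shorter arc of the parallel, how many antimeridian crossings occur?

Leg 1: +170.176° → +92.348°, shortest Δλ = -77.828° (west) — does not cross 180°.
Leg 2: +92.348° → -98.846°, shortest Δλ = 168.806° (east) — crosses 180°.
Total crossings: 1.

1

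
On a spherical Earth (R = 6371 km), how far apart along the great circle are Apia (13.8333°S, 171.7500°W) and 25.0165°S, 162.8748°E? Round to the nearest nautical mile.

Δλ = 162.8748 − -171.7500 = 334.6248°; wrapped into (−180°, 180°]: -25.3752°.
Δφ = -25.0165 − -13.8333 = -11.1832°.
a = sin²(Δφ/2) + cos φ₁ · cos φ₂ · sin²(Δλ/2) = 0.051940.
c = 2·atan2(√a, √(1−a)) = 0.45985 rad → d = 6371·c ≈ 2929.69 km ≈ 1581.91 nmi.

1582 nmi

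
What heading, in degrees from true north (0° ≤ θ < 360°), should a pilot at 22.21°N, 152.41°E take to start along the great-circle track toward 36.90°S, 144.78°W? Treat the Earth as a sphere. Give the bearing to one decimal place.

Δλ = -144.78 − 152.41 = -297.19°; wrapped into (−180°, 180°]: 62.81°.
θ = atan2( sin Δλ · cos φ₂ , cos φ₁ · sin φ₂ − sin φ₁ · cos φ₂ · cos Δλ )
  = atan2(0.71132, -0.69400) = 134.294° → normalised to [0°, 360°): 134.294°.

134.3°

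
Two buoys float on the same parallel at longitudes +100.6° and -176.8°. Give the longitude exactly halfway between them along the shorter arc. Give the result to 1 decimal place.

+141.9°

Signed shortest Δλ from +100.6° to -176.8° is +82.6°.
Midpoint longitude = +100.6° + (+82.6°)/2 = +100.6° + 41.3° = +141.9°.
(The naïve average (+100.6 + -176.8)/2 = -38.1° is on the wrong side of the globe.)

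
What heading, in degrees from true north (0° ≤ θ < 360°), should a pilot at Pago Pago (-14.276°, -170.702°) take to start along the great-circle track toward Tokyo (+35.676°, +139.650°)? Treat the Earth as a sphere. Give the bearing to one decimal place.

Δλ = 139.650 − -170.702 = 310.352°; wrapped into (−180°, 180°]: -49.648°.
θ = atan2( sin Δλ · cos φ₂ , cos φ₁ · sin φ₂ − sin φ₁ · cos φ₂ · cos Δλ )
  = atan2(-0.61906, 0.69489) = -41.697° → normalised to [0°, 360°): 318.303°.

318.3°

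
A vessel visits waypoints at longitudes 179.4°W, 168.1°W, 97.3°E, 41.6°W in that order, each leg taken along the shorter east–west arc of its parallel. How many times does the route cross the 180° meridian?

1

Leg 1: -179.4° → -168.1°, shortest Δλ = 11.3° (east) — does not cross 180°.
Leg 2: -168.1° → +97.3°, shortest Δλ = -94.6° (west) — crosses 180°.
Leg 3: +97.3° → -41.6°, shortest Δλ = -138.9° (west) — does not cross 180°.
Total crossings: 1.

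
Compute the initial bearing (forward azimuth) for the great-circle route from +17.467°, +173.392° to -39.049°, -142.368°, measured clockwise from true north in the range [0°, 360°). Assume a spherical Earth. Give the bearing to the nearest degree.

Δλ = -142.368 − 173.392 = -315.760°; wrapped into (−180°, 180°]: 44.240°.
θ = atan2( sin Δλ · cos φ₂ , cos φ₁ · sin φ₂ − sin φ₁ · cos φ₂ · cos Δλ )
  = atan2(0.54181, -0.76794) = 144.795° → normalised to [0°, 360°): 144.795°.

145°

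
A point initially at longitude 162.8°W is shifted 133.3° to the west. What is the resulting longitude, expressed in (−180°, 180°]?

Start at -162.8°; shift −133.3° → -296.1°.
-296.1° lies outside (−180°, 180°]; add 360° → +63.9°.

63.9°E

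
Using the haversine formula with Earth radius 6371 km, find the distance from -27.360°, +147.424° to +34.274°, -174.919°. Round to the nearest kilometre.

7917 km

Δλ = -174.919 − 147.424 = -322.343°; wrapped into (−180°, 180°]: 37.657°.
Δφ = 34.274 − -27.360 = 61.634°.
a = sin²(Δφ/2) + cos φ₁ · cos φ₂ · sin²(Δλ/2) = 0.338893.
c = 2·atan2(√a, √(1−a)) = 1.24273 rad → d = 6371·c ≈ 7917.42 km.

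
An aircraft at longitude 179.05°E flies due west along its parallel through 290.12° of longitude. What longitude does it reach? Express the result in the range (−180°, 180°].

Start at +179.05°; shift −290.12° → -111.07°.
-111.07° already lies in (−180°, 180°].

111.07°W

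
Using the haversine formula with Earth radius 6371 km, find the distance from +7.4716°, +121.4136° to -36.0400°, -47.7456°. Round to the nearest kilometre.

16653 km

Δλ = -47.7456 − 121.4136 = -169.1592°.
Δφ = -36.0400 − 7.4716 = -43.5116°.
a = sin²(Δφ/2) + cos φ₁ · cos φ₂ · sin²(Δλ/2) = 0.931969.
c = 2·atan2(√a, √(1−a)) = 2.61384 rad → d = 6371·c ≈ 16652.74 km.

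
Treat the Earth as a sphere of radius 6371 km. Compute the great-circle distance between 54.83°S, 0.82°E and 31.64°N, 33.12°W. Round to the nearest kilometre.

Δλ = -33.12 − 0.82 = -33.94°.
Δφ = 31.64 − -54.83 = 86.47°.
a = sin²(Δφ/2) + cos φ₁ · cos φ₂ · sin²(Δλ/2) = 0.510990.
c = 2·atan2(√a, √(1−a)) = 1.59278 rad → d = 6371·c ≈ 10147.59 km.

10148 km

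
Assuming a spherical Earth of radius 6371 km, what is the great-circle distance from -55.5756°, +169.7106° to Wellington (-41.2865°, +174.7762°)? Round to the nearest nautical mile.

881 nmi

Δλ = 174.7762 − 169.7106 = 5.0656°.
Δφ = -41.2865 − -55.5756 = 14.2891°.
a = sin²(Δφ/2) + cos φ₁ · cos φ₂ · sin²(Δλ/2) = 0.016298.
c = 2·atan2(√a, √(1−a)) = 0.25603 rad → d = 6371·c ≈ 1631.15 km ≈ 880.75 nmi.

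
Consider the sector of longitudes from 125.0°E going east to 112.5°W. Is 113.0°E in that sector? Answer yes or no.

Band width going east from +125.0° to -112.5°: ((-112.5 − 125.0) mod 360) = 122.5°.
Offset of +113.0° east of the west edge: ((113.0 − 125.0) mod 360) = 348.0°.
348.0° > 122.5° ⇒ outside.

No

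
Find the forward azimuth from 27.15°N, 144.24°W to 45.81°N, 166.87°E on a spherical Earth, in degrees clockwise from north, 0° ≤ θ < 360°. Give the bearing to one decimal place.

309.2°

Δλ = 166.87 − -144.24 = 311.11°; wrapped into (−180°, 180°]: -48.89°.
θ = atan2( sin Δλ · cos φ₂ , cos φ₁ · sin φ₂ − sin φ₁ · cos φ₂ · cos Δλ )
  = atan2(-0.52518, 0.42889) = -50.763° → normalised to [0°, 360°): 309.237°.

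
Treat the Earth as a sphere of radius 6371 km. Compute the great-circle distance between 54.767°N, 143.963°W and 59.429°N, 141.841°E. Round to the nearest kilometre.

4275 km

Δλ = 141.841 − -143.963 = 285.804°; wrapped into (−180°, 180°]: -74.196°.
Δφ = 59.429 − 54.767 = 4.662°.
a = sin²(Δφ/2) + cos φ₁ · cos φ₂ · sin²(Δλ/2) = 0.108407.
c = 2·atan2(√a, √(1−a)) = 0.67102 rad → d = 6371·c ≈ 4275.08 km.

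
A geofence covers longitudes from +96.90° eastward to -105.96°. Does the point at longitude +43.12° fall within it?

No

Band width going east from +96.90° to -105.96°: ((-105.96 − 96.90) mod 360) = 157.14°.
Offset of +43.12° east of the west edge: ((43.12 − 96.90) mod 360) = 306.22°.
306.22° > 157.14° ⇒ outside.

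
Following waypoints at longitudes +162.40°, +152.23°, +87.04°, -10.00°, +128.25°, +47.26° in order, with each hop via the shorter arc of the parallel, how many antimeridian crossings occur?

Leg 1: +162.40° → +152.23°, shortest Δλ = -10.17° (west) — does not cross 180°.
Leg 2: +152.23° → +87.04°, shortest Δλ = -65.19° (west) — does not cross 180°.
Leg 3: +87.04° → -10.00°, shortest Δλ = -97.04° (west) — does not cross 180°.
Leg 4: -10.00° → +128.25°, shortest Δλ = 138.25° (east) — does not cross 180°.
Leg 5: +128.25° → +47.26°, shortest Δλ = -80.99° (west) — does not cross 180°.
Total crossings: 0.

0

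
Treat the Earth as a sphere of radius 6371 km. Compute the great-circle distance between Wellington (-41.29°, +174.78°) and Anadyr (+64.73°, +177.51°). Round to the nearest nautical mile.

6367 nmi

Δλ = 177.51 − 174.78 = 2.73°.
Δφ = 64.73 − -41.29 = 106.02°.
a = sin²(Δφ/2) + cos φ₁ · cos φ₂ · sin²(Δλ/2) = 0.638168.
c = 2·atan2(√a, √(1−a)) = 1.85078 rad → d = 6371·c ≈ 11791.30 km ≈ 6366.79 nmi.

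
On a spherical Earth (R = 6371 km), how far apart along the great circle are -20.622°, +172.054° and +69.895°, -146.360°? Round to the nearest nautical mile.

Δλ = -146.360 − 172.054 = -318.414°; wrapped into (−180°, 180°]: 41.586°.
Δφ = 69.895 − -20.622 = 90.517°.
a = sin²(Δφ/2) + cos φ₁ · cos φ₂ · sin²(Δλ/2) = 0.545054.
c = 2·atan2(√a, √(1−a)) = 1.66103 rad → d = 6371·c ≈ 10582.40 km ≈ 5714.04 nmi.

5714 nmi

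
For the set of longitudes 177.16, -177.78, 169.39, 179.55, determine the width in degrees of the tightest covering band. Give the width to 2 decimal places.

Sort the longitudes: -177.78°, +169.39°, +177.16°, +179.55°.
Eastward gaps between consecutive values (wrapping around): 347.17°, 7.77°, 2.39°, 2.67°.
Largest gap = 347.17° ⇒ minimal covering band is its complement: 360° − 347.17° = 12.83°.
Band runs from +169.39° eastward to -177.78°, crossing the antimeridian.

12.83°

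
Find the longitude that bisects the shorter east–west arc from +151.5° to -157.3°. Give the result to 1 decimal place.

Signed shortest Δλ from +151.5° to -157.3° is +51.2°.
Midpoint longitude = +151.5° + (+51.2°)/2 = +151.5° + 25.6° = +177.1°.
(The naïve average (+151.5 + -157.3)/2 = -2.9° is on the wrong side of the globe.)

+177.1°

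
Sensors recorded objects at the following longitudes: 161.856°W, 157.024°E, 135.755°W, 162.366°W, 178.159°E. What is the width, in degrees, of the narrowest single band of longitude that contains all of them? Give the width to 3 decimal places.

67.221°

Sort the longitudes: -162.366°, -161.856°, -135.755°, +157.024°, +178.159°.
Eastward gaps between consecutive values (wrapping around): 0.510°, 26.101°, 292.779°, 21.135°, 19.475°.
Largest gap = 292.779° ⇒ minimal covering band is its complement: 360° − 292.779° = 67.221°.
Band runs from +157.024° eastward to -135.755°, crossing the antimeridian.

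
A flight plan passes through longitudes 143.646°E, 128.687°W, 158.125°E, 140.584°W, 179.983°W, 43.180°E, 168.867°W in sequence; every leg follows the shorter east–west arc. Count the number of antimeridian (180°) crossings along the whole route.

5

Leg 1: +143.646° → -128.687°, shortest Δλ = 87.667° (east) — crosses 180°.
Leg 2: -128.687° → +158.125°, shortest Δλ = -73.188° (west) — crosses 180°.
Leg 3: +158.125° → -140.584°, shortest Δλ = 61.291° (east) — crosses 180°.
Leg 4: -140.584° → -179.983°, shortest Δλ = -39.399° (west) — does not cross 180°.
Leg 5: -179.983° → +43.180°, shortest Δλ = -136.837° (west) — crosses 180°.
Leg 6: +43.180° → -168.867°, shortest Δλ = 147.953° (east) — crosses 180°.
Total crossings: 5.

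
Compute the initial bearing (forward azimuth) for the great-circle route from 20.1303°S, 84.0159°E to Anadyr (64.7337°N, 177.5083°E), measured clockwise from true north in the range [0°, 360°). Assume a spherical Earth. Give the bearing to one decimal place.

26.9°

Δλ = 177.5083 − 84.0159 = 93.4924°.
θ = atan2( sin Δλ · cos φ₂ , cos φ₁ · sin φ₂ − sin φ₁ · cos φ₂ · cos Δλ )
  = atan2(0.42603, 0.84014) = 26.889° → normalised to [0°, 360°): 26.889°.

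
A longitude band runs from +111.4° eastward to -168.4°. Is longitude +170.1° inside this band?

Yes

Band width going east from +111.4° to -168.4°: ((-168.4 − 111.4) mod 360) = 80.2°.
Offset of +170.1° east of the west edge: ((170.1 − 111.4) mod 360) = 58.7°.
58.7° ≤ 80.2° ⇒ inside.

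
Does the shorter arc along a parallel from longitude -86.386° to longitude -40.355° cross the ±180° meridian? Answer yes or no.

Signed shortest Δλ = ((-40.355 − -86.386 + 180) mod 360) − 180 = 46.031°.
Going east by 46.031° from -86.386° reaches -40.355° without touching 180°.

No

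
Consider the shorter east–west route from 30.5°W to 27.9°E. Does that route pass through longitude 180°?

Signed shortest Δλ = ((27.9 − -30.5 + 180) mod 360) − 180 = 58.4°.
Going east by 58.4° from -30.5° reaches +27.9° without touching 180°.

No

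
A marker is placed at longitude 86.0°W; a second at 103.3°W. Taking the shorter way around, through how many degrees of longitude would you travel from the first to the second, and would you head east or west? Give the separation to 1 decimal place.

17.3° west

Raw difference: -103.3 − -86.0 = -17.3°.
Normalise into (−180°, 180°]: -17.3° stays -17.3°.
Negative ⇒ the second point lies to the west; separation 17.3°.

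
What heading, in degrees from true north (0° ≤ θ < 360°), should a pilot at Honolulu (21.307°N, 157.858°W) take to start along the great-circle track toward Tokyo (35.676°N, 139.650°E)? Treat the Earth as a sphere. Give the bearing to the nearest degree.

Δλ = 139.650 − -157.858 = 297.508°; wrapped into (−180°, 180°]: -62.492°.
θ = atan2( sin Δλ · cos φ₂ , cos φ₁ · sin φ₂ − sin φ₁ · cos φ₂ · cos Δλ )
  = atan2(-0.72049, 0.40701) = -60.538° → normalised to [0°, 360°): 299.462°.

299°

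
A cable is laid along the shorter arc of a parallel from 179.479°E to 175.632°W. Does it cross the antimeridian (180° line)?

Yes

Naïve |-175.632 − 179.479| = 355.111° > 180°, so the shorter arc goes the other way round — across 180°.
Signed shortest Δλ = ((-175.632 − 179.479 + 180) mod 360) − 180 = 4.889°.
Going east by 4.889° from +179.479° passes through 180° before reaching -175.632°.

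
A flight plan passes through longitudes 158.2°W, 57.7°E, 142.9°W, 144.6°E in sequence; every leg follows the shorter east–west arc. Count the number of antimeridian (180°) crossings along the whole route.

3

Leg 1: -158.2° → +57.7°, shortest Δλ = -144.1° (west) — crosses 180°.
Leg 2: +57.7° → -142.9°, shortest Δλ = 159.4° (east) — crosses 180°.
Leg 3: -142.9° → +144.6°, shortest Δλ = -72.5° (west) — crosses 180°.
Total crossings: 3.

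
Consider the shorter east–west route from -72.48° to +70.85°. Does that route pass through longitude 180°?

No

Signed shortest Δλ = ((70.85 − -72.48 + 180) mod 360) − 180 = 143.33°.
Going east by 143.33° from -72.48° reaches +70.85° without touching 180°.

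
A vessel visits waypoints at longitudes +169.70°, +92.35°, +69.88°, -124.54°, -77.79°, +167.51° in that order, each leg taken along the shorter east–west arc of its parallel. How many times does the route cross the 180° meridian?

2

Leg 1: +169.70° → +92.35°, shortest Δλ = -77.35° (west) — does not cross 180°.
Leg 2: +92.35° → +69.88°, shortest Δλ = -22.47° (west) — does not cross 180°.
Leg 3: +69.88° → -124.54°, shortest Δλ = 165.58° (east) — crosses 180°.
Leg 4: -124.54° → -77.79°, shortest Δλ = 46.75° (east) — does not cross 180°.
Leg 5: -77.79° → +167.51°, shortest Δλ = -114.7° (west) — crosses 180°.
Total crossings: 2.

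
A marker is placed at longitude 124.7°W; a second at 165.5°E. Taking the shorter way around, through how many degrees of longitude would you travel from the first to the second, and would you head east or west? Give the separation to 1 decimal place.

69.8° west

Raw difference: 165.5 − -124.7 = 290.2°.
Normalise into (−180°, 180°]: 290.2° − 360° = -69.8°.
Negative ⇒ the second point lies to the west; separation 69.8°.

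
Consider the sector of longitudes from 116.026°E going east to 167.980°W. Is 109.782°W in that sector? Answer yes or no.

No

Band width going east from +116.026° to -167.980°: ((-167.980 − 116.026) mod 360) = 75.994°.
Offset of -109.782° east of the west edge: ((-109.782 − 116.026) mod 360) = 134.192°.
134.192° > 75.994° ⇒ outside.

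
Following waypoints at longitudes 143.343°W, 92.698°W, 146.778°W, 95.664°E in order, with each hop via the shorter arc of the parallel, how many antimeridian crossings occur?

1

Leg 1: -143.343° → -92.698°, shortest Δλ = 50.645° (east) — does not cross 180°.
Leg 2: -92.698° → -146.778°, shortest Δλ = -54.08° (west) — does not cross 180°.
Leg 3: -146.778° → +95.664°, shortest Δλ = -117.558° (west) — crosses 180°.
Total crossings: 1.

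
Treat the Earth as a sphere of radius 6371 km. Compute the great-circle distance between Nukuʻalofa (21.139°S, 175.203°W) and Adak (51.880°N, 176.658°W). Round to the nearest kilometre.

8121 km

Δλ = -176.658 − -175.203 = -1.455°.
Δφ = 51.880 − -21.139 = 73.019°.
a = sin²(Δφ/2) + cos φ₁ · cos φ₂ · sin²(Δλ/2) = 0.354066.
c = 2·atan2(√a, √(1−a)) = 1.27462 rad → d = 6371·c ≈ 8120.58 km.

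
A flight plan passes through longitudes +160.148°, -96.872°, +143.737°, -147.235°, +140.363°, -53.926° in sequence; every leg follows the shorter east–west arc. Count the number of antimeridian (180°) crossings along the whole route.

5

Leg 1: +160.148° → -96.872°, shortest Δλ = 102.98° (east) — crosses 180°.
Leg 2: -96.872° → +143.737°, shortest Δλ = -119.391° (west) — crosses 180°.
Leg 3: +143.737° → -147.235°, shortest Δλ = 69.028° (east) — crosses 180°.
Leg 4: -147.235° → +140.363°, shortest Δλ = -72.402° (west) — crosses 180°.
Leg 5: +140.363° → -53.926°, shortest Δλ = 165.711° (east) — crosses 180°.
Total crossings: 5.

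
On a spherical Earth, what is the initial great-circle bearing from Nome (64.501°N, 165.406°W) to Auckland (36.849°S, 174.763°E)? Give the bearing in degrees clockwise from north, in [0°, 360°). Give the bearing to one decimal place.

196.1°

Δλ = 174.763 − -165.406 = 340.169°; wrapped into (−180°, 180°]: -19.831°.
θ = atan2( sin Δλ · cos φ₂ , cos φ₁ · sin φ₂ − sin φ₁ · cos φ₂ · cos Δλ )
  = atan2(-0.27147, -0.93761) = -163.852° → normalised to [0°, 360°): 196.148°.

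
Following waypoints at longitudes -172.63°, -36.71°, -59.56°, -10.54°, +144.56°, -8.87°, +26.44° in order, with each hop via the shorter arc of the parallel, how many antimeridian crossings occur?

0

Leg 1: -172.63° → -36.71°, shortest Δλ = 135.92° (east) — does not cross 180°.
Leg 2: -36.71° → -59.56°, shortest Δλ = -22.85° (west) — does not cross 180°.
Leg 3: -59.56° → -10.54°, shortest Δλ = 49.02° (east) — does not cross 180°.
Leg 4: -10.54° → +144.56°, shortest Δλ = 155.1° (east) — does not cross 180°.
Leg 5: +144.56° → -8.87°, shortest Δλ = -153.43° (west) — does not cross 180°.
Leg 6: -8.87° → +26.44°, shortest Δλ = 35.31° (east) — does not cross 180°.
Total crossings: 0.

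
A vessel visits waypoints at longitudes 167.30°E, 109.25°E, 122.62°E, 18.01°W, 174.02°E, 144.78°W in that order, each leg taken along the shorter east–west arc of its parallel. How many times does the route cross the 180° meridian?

2

Leg 1: +167.30° → +109.25°, shortest Δλ = -58.05° (west) — does not cross 180°.
Leg 2: +109.25° → +122.62°, shortest Δλ = 13.37° (east) — does not cross 180°.
Leg 3: +122.62° → -18.01°, shortest Δλ = -140.63° (west) — does not cross 180°.
Leg 4: -18.01° → +174.02°, shortest Δλ = -167.97° (west) — crosses 180°.
Leg 5: +174.02° → -144.78°, shortest Δλ = 41.2° (east) — crosses 180°.
Total crossings: 2.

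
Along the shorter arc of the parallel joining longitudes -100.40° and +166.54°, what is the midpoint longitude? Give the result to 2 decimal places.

-146.93°

Signed shortest Δλ from -100.40° to +166.54° is -93.06°.
Midpoint longitude = -100.40° + (-93.06°)/2 = -100.40° − 46.53° = -146.93°.
(The naïve average (-100.40 + +166.54)/2 = 33.07° is on the wrong side of the globe.)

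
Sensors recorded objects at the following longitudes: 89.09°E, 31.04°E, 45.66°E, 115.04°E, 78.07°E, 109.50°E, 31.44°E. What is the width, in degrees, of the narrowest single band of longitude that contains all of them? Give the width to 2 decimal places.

84.00°

Sort the longitudes: +31.04°, +31.44°, +45.66°, +78.07°, +89.09°, +109.50°, +115.04°.
Eastward gaps between consecutive values (wrapping around): 0.40°, 14.22°, 32.41°, 11.02°, 20.41°, 5.54°, 276.00°.
Largest gap = 276.00° ⇒ minimal covering band is its complement: 360° − 276.00° = 84.00°.
Band runs from +31.04° eastward to +115.04°.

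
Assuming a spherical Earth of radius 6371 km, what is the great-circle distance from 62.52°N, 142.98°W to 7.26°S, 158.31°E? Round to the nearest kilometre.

9205 km

Δλ = 158.31 − -142.98 = 301.29°; wrapped into (−180°, 180°]: -58.71°.
Δφ = -7.26 − 62.52 = -69.78°.
a = sin²(Δφ/2) + cos φ₁ · cos φ₂ · sin²(Δλ/2) = 0.437189.
c = 2·atan2(√a, √(1−a)) = 1.44484 rad → d = 6371·c ≈ 9205.08 km.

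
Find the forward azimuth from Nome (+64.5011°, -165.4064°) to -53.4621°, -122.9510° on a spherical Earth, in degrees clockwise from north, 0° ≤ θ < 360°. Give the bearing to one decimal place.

Δλ = -122.9510 − -165.4064 = 42.4554°.
θ = atan2( sin Δλ · cos φ₂ , cos φ₁ · sin φ₂ − sin φ₁ · cos φ₂ · cos Δλ )
  = atan2(0.40187, -0.74235) = 151.571° → normalised to [0°, 360°): 151.571°.

151.6°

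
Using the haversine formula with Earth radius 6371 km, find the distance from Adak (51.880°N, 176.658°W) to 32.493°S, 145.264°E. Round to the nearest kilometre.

Δλ = 145.264 − -176.658 = 321.922°; wrapped into (−180°, 180°]: -38.078°.
Δφ = -32.493 − 51.880 = -84.373°.
a = sin²(Δφ/2) + cos φ₁ · cos φ₂ · sin²(Δλ/2) = 0.506381.
c = 2·atan2(√a, √(1−a)) = 1.58356 rad → d = 6371·c ≈ 10088.85 km.

10089 km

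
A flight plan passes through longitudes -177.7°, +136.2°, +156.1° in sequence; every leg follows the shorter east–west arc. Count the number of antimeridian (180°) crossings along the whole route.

Leg 1: -177.7° → +136.2°, shortest Δλ = -46.1° (west) — crosses 180°.
Leg 2: +136.2° → +156.1°, shortest Δλ = 19.9° (east) — does not cross 180°.
Total crossings: 1.

1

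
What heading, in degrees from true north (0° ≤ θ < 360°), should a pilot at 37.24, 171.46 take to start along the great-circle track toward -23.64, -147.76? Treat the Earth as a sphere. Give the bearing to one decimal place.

Δλ = -147.76 − 171.46 = -319.22°; wrapped into (−180°, 180°]: 40.78°.
θ = atan2( sin Δλ · cos φ₂ , cos φ₁ · sin φ₂ − sin φ₁ · cos φ₂ · cos Δλ )
  = atan2(0.59835, -0.73901) = 141.004° → normalised to [0°, 360°): 141.004°.

141.0°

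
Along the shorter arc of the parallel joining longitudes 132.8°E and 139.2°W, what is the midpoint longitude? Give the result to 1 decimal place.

Signed shortest Δλ from +132.8° to -139.2° is +88.0°.
Midpoint longitude = +132.8° + (+88.0°)/2 = +132.8° + 44.0° = +176.8°.
(The naïve average (+132.8 + -139.2)/2 = -3.2° is on the wrong side of the globe.)

176.8°E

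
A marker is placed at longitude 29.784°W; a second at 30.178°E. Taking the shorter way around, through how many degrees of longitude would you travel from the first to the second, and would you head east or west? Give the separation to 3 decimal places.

Raw difference: 30.178 − -29.784 = 59.962°.
Normalise into (−180°, 180°]: 59.962° stays 59.962°.
Positive ⇒ the second point lies to the east; separation 59.962°.

59.962° east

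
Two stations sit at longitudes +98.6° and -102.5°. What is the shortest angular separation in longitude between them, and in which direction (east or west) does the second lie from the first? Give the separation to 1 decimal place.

158.9° east

Raw difference: -102.5 − 98.6 = -201.1°.
Normalise into (−180°, 180°]: -201.1° + 360° = 158.9°.
Positive ⇒ the second point lies to the east; separation 158.9°.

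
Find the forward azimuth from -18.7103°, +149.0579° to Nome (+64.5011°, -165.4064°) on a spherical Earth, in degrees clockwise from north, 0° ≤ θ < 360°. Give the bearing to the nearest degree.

Δλ = -165.4064 − 149.0579 = -314.4643°; wrapped into (−180°, 180°]: 45.5357°.
θ = atan2( sin Δλ · cos φ₂ , cos φ₁ · sin φ₂ − sin φ₁ · cos φ₂ · cos Δλ )
  = atan2(0.30724, 0.95162) = 17.893° → normalised to [0°, 360°): 17.893°.

18°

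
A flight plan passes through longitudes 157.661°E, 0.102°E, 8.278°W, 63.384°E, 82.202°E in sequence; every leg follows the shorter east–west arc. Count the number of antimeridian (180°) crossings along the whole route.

Leg 1: +157.661° → +0.102°, shortest Δλ = -157.559° (west) — does not cross 180°.
Leg 2: +0.102° → -8.278°, shortest Δλ = -8.38° (west) — does not cross 180°.
Leg 3: -8.278° → +63.384°, shortest Δλ = 71.662° (east) — does not cross 180°.
Leg 4: +63.384° → +82.202°, shortest Δλ = 18.818° (east) — does not cross 180°.
Total crossings: 0.

0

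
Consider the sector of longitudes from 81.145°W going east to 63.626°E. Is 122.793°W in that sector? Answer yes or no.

Band width going east from -81.145° to +63.626°: ((63.626 − -81.145) mod 360) = 144.771°.
Offset of -122.793° east of the west edge: ((-122.793 − -81.145) mod 360) = 318.352°.
318.352° > 144.771° ⇒ outside.

No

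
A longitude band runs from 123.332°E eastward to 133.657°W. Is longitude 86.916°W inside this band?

Band width going east from +123.332° to -133.657°: ((-133.657 − 123.332) mod 360) = 103.011°.
Offset of -86.916° east of the west edge: ((-86.916 − 123.332) mod 360) = 149.752°.
149.752° > 103.011° ⇒ outside.

No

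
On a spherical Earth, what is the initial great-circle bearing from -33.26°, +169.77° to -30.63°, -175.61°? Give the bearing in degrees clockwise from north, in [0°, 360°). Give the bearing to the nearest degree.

82°

Δλ = -175.61 − 169.77 = -345.38°; wrapped into (−180°, 180°]: 14.62°.
θ = atan2( sin Δλ · cos φ₂ , cos φ₁ · sin φ₂ − sin φ₁ · cos φ₂ · cos Δλ )
  = atan2(0.21719, 0.03061) = 81.979° → normalised to [0°, 360°): 81.979°.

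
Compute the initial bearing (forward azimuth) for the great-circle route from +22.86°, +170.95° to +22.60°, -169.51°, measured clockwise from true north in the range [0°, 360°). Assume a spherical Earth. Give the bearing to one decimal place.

Δλ = -169.51 − 170.95 = -340.46°; wrapped into (−180°, 180°]: 19.54°.
θ = atan2( sin Δλ · cos φ₂ , cos φ₁ · sin φ₂ − sin φ₁ · cos φ₂ · cos Δλ )
  = atan2(0.30878, 0.01612) = 87.012° → normalised to [0°, 360°): 87.012°.

87.0°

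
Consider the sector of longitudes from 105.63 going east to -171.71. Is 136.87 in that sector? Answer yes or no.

Yes

Band width going east from +105.63° to -171.71°: ((-171.71 − 105.63) mod 360) = 82.66°.
Offset of +136.87° east of the west edge: ((136.87 − 105.63) mod 360) = 31.24°.
31.24° ≤ 82.66° ⇒ inside.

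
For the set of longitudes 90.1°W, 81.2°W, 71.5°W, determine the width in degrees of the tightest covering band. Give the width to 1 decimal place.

18.6°

Sort the longitudes: -90.1°, -81.2°, -71.5°.
Eastward gaps between consecutive values (wrapping around): 8.9°, 9.7°, 341.4°.
Largest gap = 341.4° ⇒ minimal covering band is its complement: 360° − 341.4° = 18.6°.
Band runs from -90.1° eastward to -71.5°.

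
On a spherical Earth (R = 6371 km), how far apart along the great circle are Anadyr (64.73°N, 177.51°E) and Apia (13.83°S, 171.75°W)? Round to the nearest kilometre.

Δλ = -171.75 − 177.51 = -349.26°; wrapped into (−180°, 180°]: 10.74°.
Δφ = -13.83 − 64.73 = -78.56°.
a = sin²(Δφ/2) + cos φ₁ · cos φ₂ · sin²(Δλ/2) = 0.404460.
c = 2·atan2(√a, √(1−a)) = 1.37853 rad → d = 6371·c ≈ 8782.64 km.

8783 km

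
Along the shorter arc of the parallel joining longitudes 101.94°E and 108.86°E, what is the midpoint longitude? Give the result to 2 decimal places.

Signed shortest Δλ from +101.94° to +108.86° is +6.92°.
Midpoint longitude = +101.94° + (+6.92°)/2 = +101.94° + 3.46° = +105.40°.

105.40°E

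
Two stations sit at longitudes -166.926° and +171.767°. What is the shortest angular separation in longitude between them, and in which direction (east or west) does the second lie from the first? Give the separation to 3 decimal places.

Raw difference: 171.767 − -166.926 = 338.693°.
Normalise into (−180°, 180°]: 338.693° − 360° = -21.307°.
Negative ⇒ the second point lies to the west; separation 21.307°.

21.307° west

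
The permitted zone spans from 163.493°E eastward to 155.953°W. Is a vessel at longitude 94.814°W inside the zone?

Band width going east from +163.493° to -155.953°: ((-155.953 − 163.493) mod 360) = 40.554°.
Offset of -94.814° east of the west edge: ((-94.814 − 163.493) mod 360) = 101.693°.
101.693° > 40.554° ⇒ outside.

No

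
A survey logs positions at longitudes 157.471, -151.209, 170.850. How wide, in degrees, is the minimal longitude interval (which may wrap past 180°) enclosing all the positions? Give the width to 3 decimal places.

Sort the longitudes: -151.209°, +157.471°, +170.850°.
Eastward gaps between consecutive values (wrapping around): 308.680°, 13.379°, 37.941°.
Largest gap = 308.680° ⇒ minimal covering band is its complement: 360° − 308.680° = 51.320°.
Band runs from +157.471° eastward to -151.209°, crossing the antimeridian.

51.320°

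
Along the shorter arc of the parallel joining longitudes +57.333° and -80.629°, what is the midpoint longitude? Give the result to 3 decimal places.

Signed shortest Δλ from +57.333° to -80.629° is -137.962°.
Midpoint longitude = +57.333° + (-137.962°)/2 = +57.333° − 68.981° = -11.648°.

-11.648°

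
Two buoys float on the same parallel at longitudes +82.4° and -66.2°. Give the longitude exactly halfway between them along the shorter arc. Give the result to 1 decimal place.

+8.1°

Signed shortest Δλ from +82.4° to -66.2° is -148.6°.
Midpoint longitude = +82.4° + (-148.6°)/2 = +82.4° − 74.3° = +8.1°.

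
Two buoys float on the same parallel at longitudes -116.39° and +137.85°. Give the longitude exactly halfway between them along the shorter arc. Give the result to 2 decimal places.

-169.27°

Signed shortest Δλ from -116.39° to +137.85° is -105.76°.
Midpoint longitude = -116.39° + (-105.76°)/2 = -116.39° − 52.88° = -169.27°.
(The naïve average (-116.39 + +137.85)/2 = 10.73° is on the wrong side of the globe.)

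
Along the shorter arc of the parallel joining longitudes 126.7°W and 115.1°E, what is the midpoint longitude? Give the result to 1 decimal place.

Signed shortest Δλ from -126.7° to +115.1° is -118.2°.
Midpoint longitude = -126.7° + (-118.2°)/2 = -126.7° − 59.1° = -185.8°.
Normalise into (−180°, 180°]: +174.2°.
(The naïve average (-126.7 + +115.1)/2 = -5.8° is on the wrong side of the globe.)

174.2°E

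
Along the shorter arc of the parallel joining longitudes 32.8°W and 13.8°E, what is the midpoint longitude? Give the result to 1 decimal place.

9.5°W

Signed shortest Δλ from -32.8° to +13.8° is +46.6°.
Midpoint longitude = -32.8° + (+46.6°)/2 = -32.8° + 23.3° = -9.5°.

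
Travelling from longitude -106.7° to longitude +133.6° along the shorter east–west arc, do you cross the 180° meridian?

Naïve |133.6 − -106.7| = 240.3° > 180°, so the shorter arc goes the other way round — across 180°.
Signed shortest Δλ = ((133.6 − -106.7 + 180) mod 360) − 180 = -119.7°.
Going west by 119.7° from -106.7° passes through 180° before reaching +133.6°.

Yes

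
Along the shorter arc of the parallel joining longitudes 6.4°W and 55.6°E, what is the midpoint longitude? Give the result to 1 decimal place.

Signed shortest Δλ from -6.4° to +55.6° is +62.0°.
Midpoint longitude = -6.4° + (+62.0°)/2 = -6.4° + 31.0° = +24.6°.

24.6°E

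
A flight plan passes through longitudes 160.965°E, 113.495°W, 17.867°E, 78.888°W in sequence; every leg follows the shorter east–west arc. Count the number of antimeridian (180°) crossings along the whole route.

Leg 1: +160.965° → -113.495°, shortest Δλ = 85.54° (east) — crosses 180°.
Leg 2: -113.495° → +17.867°, shortest Δλ = 131.362° (east) — does not cross 180°.
Leg 3: +17.867° → -78.888°, shortest Δλ = -96.755° (west) — does not cross 180°.
Total crossings: 1.

1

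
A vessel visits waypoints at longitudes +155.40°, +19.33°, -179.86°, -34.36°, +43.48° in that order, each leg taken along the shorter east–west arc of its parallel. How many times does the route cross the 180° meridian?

1

Leg 1: +155.40° → +19.33°, shortest Δλ = -136.07° (west) — does not cross 180°.
Leg 2: +19.33° → -179.86°, shortest Δλ = 160.81° (east) — crosses 180°.
Leg 3: -179.86° → -34.36°, shortest Δλ = 145.5° (east) — does not cross 180°.
Leg 4: -34.36° → +43.48°, shortest Δλ = 77.84° (east) — does not cross 180°.
Total crossings: 1.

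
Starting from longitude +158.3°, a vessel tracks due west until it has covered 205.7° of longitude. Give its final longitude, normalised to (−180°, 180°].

Start at +158.3°; shift −205.7° → -47.4°.
-47.4° already lies in (−180°, 180°].

-47.4°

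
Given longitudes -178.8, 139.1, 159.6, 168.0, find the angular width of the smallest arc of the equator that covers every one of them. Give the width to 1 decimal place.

Sort the longitudes: -178.8°, +139.1°, +159.6°, +168.0°.
Eastward gaps between consecutive values (wrapping around): 317.9°, 20.5°, 8.4°, 13.2°.
Largest gap = 317.9° ⇒ minimal covering band is its complement: 360° − 317.9° = 42.1°.
Band runs from +139.1° eastward to -178.8°, crossing the antimeridian.

42.1°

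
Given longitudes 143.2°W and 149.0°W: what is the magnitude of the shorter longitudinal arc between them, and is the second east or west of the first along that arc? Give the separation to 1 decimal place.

Raw difference: -149.0 − -143.2 = -5.8°.
Normalise into (−180°, 180°]: -5.8° stays -5.8°.
Negative ⇒ the second point lies to the west; separation 5.8°.

5.8° west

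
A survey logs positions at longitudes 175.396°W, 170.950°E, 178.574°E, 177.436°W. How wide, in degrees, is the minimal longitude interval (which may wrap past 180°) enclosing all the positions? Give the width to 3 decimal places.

Sort the longitudes: -177.436°, -175.396°, +170.950°, +178.574°.
Eastward gaps between consecutive values (wrapping around): 2.040°, 346.346°, 7.624°, 3.990°.
Largest gap = 346.346° ⇒ minimal covering band is its complement: 360° − 346.346° = 13.654°.
Band runs from +170.950° eastward to -175.396°, crossing the antimeridian.

13.654°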